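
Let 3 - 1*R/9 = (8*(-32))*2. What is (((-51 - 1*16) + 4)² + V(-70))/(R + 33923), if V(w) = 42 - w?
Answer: 4081/38558 ≈ 0.10584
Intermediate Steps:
R = 4635 (R = 27 - 9*8*(-32)*2 = 27 - (-2304)*2 = 27 - 9*(-512) = 27 + 4608 = 4635)
(((-51 - 1*16) + 4)² + V(-70))/(R + 33923) = (((-51 - 1*16) + 4)² + (42 - 1*(-70)))/(4635 + 33923) = (((-51 - 16) + 4)² + (42 + 70))/38558 = ((-67 + 4)² + 112)*(1/38558) = ((-63)² + 112)*(1/38558) = (3969 + 112)*(1/38558) = 4081*(1/38558) = 4081/38558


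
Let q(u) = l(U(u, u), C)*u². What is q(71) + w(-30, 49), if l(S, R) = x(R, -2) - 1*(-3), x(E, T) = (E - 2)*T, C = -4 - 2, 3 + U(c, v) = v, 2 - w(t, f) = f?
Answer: 95732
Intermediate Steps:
w(t, f) = 2 - f
U(c, v) = -3 + v
C = -6
x(E, T) = T*(-2 + E) (x(E, T) = (-2 + E)*T = T*(-2 + E))
l(S, R) = 7 - 2*R (l(S, R) = -2*(-2 + R) - 1*(-3) = (4 - 2*R) + 3 = 7 - 2*R)
q(u) = 19*u² (q(u) = (7 - 2*(-6))*u² = (7 + 12)*u² = 19*u²)
q(71) + w(-30, 49) = 19*71² + (2 - 1*49) = 19*5041 + (2 - 49) = 95779 - 47 = 95732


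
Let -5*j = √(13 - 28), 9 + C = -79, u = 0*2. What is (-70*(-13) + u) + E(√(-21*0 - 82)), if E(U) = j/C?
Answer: 910 + I*√15/440 ≈ 910.0 + 0.0088022*I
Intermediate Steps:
u = 0
C = -88 (C = -9 - 79 = -88)
j = -I*√15/5 (j = -√(13 - 28)/5 = -I*√15/5 ≈ -0.7746*I)
E(U) = I*√15/440 (E(U) = -I*√15/5/(-88) = -I*√15/5*(-1/88) = I*√15/440)
(-70*(-13) + u) + E(√(-21*0 - 82)) = (-70*(-13) + 0) + I*√15/440 = (910 + 0) + I*√15/440 = 910 + I*√15/440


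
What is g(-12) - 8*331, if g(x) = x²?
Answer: -2504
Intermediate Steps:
g(-12) - 8*331 = (-12)² - 8*331 = 144 - 2648 = -2504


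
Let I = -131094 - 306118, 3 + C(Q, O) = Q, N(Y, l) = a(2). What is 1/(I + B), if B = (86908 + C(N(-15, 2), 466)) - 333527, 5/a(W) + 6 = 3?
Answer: -3/2051507 ≈ -1.4623e-6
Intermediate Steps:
a(W) = -5/3 (a(W) = 5/(-6 + 3) = 5/(-3) = 5*(-⅓) = -5/3)
N(Y, l) = -5/3
C(Q, O) = -3 + Q
I = -437212
B = -739871/3 (B = (86908 + (-3 - 5/3)) - 333527 = (86908 - 14/3) - 333527 = 260710/3 - 333527 = -739871/3 ≈ -2.4662e+5)
1/(I + B) = 1/(-437212 - 739871/3) = 1/(-2051507/3) = -3/2051507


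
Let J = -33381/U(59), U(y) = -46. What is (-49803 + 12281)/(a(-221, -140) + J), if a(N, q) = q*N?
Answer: -1726012/1456621 ≈ -1.1849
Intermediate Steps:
a(N, q) = N*q
J = 33381/46 (J = -33381/(-46) = -33381*(-1/46) = 33381/46 ≈ 725.67)
(-49803 + 12281)/(a(-221, -140) + J) = (-49803 + 12281)/(-221*(-140) + 33381/46) = -37522/(30940 + 33381/46) = -37522/1456621/46 = -37522*46/1456621 = -1726012/1456621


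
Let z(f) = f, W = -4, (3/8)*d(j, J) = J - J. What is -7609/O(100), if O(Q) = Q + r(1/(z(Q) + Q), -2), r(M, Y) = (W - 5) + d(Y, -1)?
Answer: -1087/13 ≈ -83.615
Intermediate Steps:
d(j, J) = 0 (d(j, J) = 8*(J - J)/3 = (8/3)*0 = 0)
r(M, Y) = -9 (r(M, Y) = (-4 - 5) + 0 = -9 + 0 = -9)
O(Q) = -9 + Q (O(Q) = Q - 9 = -9 + Q)
-7609/O(100) = -7609/(-9 + 100) = -7609/91 = -7609*1/91 = -1087/13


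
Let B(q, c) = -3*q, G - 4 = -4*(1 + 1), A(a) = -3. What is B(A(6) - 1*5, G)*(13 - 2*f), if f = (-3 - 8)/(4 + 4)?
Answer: 378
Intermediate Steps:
f = -11/8 ≈ -1.3750
G = -4 (G = 4 - 4*(1 + 1) = 4 - 4*2 = 4 - 8 = -4)
B(A(6) - 1*5, G)*(13 - 2*f) = (-3*(-3 - 1*5))*(13 - 2*(-11/8)) = (-3*(-3 - 5))*(13 + 11/4) = -3*(-8)*(63/4) = 24*(63/4) = 378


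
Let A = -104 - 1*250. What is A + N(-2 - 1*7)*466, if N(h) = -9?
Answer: -4548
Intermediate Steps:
A = -354 (A = -104 - 250 = -354)
A + N(-2 - 1*7)*466 = -354 - 9*466 = -354 - 4194 = -4548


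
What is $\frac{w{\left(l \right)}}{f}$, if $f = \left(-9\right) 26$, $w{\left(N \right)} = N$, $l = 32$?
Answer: $- \frac{16}{117} \approx -0.13675$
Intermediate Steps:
$f = -234$
$\frac{w{\left(l \right)}}{f} = \frac{32}{-234} = 32 \left(- \frac{1}{234}\right) = - \frac{16}{117}$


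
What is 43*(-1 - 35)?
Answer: -1548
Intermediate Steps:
43*(-1 - 35) = 43*(-36) = -1548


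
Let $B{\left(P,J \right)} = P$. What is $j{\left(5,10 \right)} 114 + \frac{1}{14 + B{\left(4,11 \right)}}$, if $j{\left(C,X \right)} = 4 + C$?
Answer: $\frac{18469}{18} \approx 1026.1$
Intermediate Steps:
$j{\left(5,10 \right)} 114 + \frac{1}{14 + B{\left(4,11 \right)}} = \left(4 + 5\right) 114 + \frac{1}{14 + 4} = 9 \cdot 114 + \frac{1}{18} = 1026 + \frac{1}{18} = \frac{18469}{18}$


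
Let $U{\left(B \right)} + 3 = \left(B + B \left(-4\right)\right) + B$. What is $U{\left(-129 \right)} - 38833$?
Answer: $-38578$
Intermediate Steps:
$U{\left(B \right)} = -3 - 2 B$ ($U{\left(B \right)} = -3 + \left(\left(B + B \left(-4\right)\right) + B\right) = -3 + \left(\left(B - 4 B\right) + B\right) = -3 + \left(- 3 B + B\right) = -3 - 2 B$)
$U{\left(-129 \right)} - 38833 = \left(-3 - -258\right) - 38833 = \left(-3 + 258\right) - 38833 = 255 - 38833 = -38578$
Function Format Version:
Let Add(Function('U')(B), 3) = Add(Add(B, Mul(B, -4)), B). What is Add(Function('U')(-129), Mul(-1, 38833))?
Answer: -38578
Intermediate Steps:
Function('U')(B) = Add(-3, Mul(-2, B)) (Function('U')(B) = Add(-3, Add(Add(B, Mul(B, -4)), B)) = Add(-3, Add(Add(B, Mul(-4, B)), B)) = Add(-3, Add(Mul(-3, B), B)) = Add(-3, Mul(-2, B)))
Add(Function('U')(-129), Mul(-1, 38833)) = Add(Add(-3, Mul(-2, -129)), Mul(-1, 38833)) = Add(Add(-3, 258), -38833) = Add(255, -38833) = -38578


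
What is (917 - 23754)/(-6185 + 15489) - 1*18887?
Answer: -175747485/9304 ≈ -18889.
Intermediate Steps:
(917 - 23754)/(-6185 + 15489) - 1*18887 = -22837/9304 - 18887 = -175747485/9304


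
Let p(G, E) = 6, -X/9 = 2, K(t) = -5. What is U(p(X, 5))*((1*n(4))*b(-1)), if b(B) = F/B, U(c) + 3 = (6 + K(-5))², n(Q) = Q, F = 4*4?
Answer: 128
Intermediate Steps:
F = 16
X = -18 (X = -9*2 = -18)
U(c) = -2 (U(c) = -3 + (6 - 5)² = -3 + 1² = -3 + 1 = -2)
b(B) = 16/B
U(p(X, 5))*((1*n(4))*b(-1)) = -2*1*4*16/(-1) = -8*16*(-1) = -8*(-16) = -2*(-64) = 128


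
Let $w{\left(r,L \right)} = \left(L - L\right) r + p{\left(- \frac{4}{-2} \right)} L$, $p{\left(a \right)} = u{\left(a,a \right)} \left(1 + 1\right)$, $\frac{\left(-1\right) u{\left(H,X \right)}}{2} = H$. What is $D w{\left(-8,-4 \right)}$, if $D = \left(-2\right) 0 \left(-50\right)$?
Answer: $0$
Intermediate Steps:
$u{\left(H,X \right)} = - 2 H$
$p{\left(a \right)} = - 4 a$ ($p{\left(a \right)} = - 2 a \left(1 + 1\right) = - 2 a 2 = - 4 a$)
$w{\left(r,L \right)} = - 8 L$ ($w{\left(r,L \right)} = \left(L - L\right) r + - 4 \left(- \frac{4}{-2}\right) L = 0 r + - 4 \left(\left(-4\right) \left(- \frac{1}{2}\right)\right) L = 0 + \left(-4\right) 2 L = 0 - 8 L = - 8 L$)
$D = 0$ ($D = 0 \left(-50\right) = 0$)
$D w{\left(-8,-4 \right)} = 0 \left(\left(-8\right) \left(-4\right)\right) = 0 \cdot 32 = 0$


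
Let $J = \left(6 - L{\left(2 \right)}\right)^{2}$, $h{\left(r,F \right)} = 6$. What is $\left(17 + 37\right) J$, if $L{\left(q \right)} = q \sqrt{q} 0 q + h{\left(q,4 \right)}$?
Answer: $0$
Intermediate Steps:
$L{\left(q \right)} = 6$ ($L{\left(q \right)} = q \sqrt{q} 0 q + 6 = q^{\frac{3}{2}} \cdot 0 + 6 = 0 + 6 = 6$)
$J = 0$ ($J = \left(6 - 6\right)^{2} = 0^{2} = 0$)
$\left(17 + 37\right) J = \left(17 + 37\right) 0 = 54 \cdot 0 = 0$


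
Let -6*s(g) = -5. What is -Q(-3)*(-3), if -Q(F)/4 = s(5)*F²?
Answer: -90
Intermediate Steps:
s(g) = ⅚ (s(g) = -⅙*(-5) = ⅚)
Q(F) = -10*F²/3
-Q(-3)*(-3) = -(-10)*(-3)²/3*(-3) = -(-10)*9/3*(-3) = -1*(-30)*(-3) = 30*(-3) = -90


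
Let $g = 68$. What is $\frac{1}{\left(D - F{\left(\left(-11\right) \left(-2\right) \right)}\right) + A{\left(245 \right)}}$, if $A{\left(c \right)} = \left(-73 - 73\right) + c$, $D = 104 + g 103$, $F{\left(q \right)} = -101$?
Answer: $\frac{1}{7308} \approx 0.00013684$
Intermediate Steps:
$D = 7108$ ($D = 104 + 68 \cdot 103 = 104 + 7004 = 7108$)
$A{\left(c \right)} = -146 + c$
$\frac{1}{\left(D - F{\left(\left(-11\right) \left(-2\right) \right)}\right) + A{\left(245 \right)}} = \frac{1}{\left(7108 - -101\right) + \left(-146 + 245\right)} = \frac{1}{\left(7108 + 101\right) + 99} = \frac{1}{7209 + 99} = \frac{1}{7308}$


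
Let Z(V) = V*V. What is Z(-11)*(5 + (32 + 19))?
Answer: 6776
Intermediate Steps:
Z(V) = V**2
Z(-11)*(5 + (32 + 19)) = (-11)**2*(5 + (32 + 19)) = 121*(5 + 51) = 121*56 = 6776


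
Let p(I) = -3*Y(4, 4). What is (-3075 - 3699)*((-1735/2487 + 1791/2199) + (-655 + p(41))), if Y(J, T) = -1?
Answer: 2683326155864/607657 ≈ 4.4159e+6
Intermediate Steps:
p(I) = 3 (p(I) = -3*(-1) = 3)
(-3075 - 3699)*((-1735/2487 + 1791/2199) + (-655 + p(41))) = (-3075 - 3699)*((-1735/2487 + 1791/2199) + (-655 + 3)) = -6774*((-1735*1/2487 + 1791*(1/2199)) - 652) = -6774*((-1735/2487 + 597/733) - 652) = -6774*(212984/1822971 - 652) = -6774*(-1188364108/1822971) = 2683326155864/607657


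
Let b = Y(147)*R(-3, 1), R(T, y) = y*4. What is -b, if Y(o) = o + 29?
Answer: -704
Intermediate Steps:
R(T, y) = 4*y
Y(o) = 29 + o
b = 704 (b = (29 + 147)*(4*1) = 176*4 = 704)
-b = -1*704 = -704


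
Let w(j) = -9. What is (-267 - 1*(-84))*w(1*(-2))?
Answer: 1647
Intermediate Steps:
(-267 - 1*(-84))*w(1*(-2)) = (-267 - 1*(-84))*(-9) = (-267 + 84)*(-9) = -183*(-9) = 1647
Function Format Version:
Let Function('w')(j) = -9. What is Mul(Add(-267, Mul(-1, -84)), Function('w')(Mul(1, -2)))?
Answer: 1647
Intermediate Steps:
Mul(Add(-267, Mul(-1, -84)), Function('w')(Mul(1, -2))) = Mul(Add(-267, Mul(-1, -84)), -9) = Mul(Add(-267, 84), -9) = Mul(-183, -9) = 1647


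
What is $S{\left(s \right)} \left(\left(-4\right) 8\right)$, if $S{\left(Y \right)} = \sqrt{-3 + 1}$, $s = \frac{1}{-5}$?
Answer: $- 32 i \sqrt{2} \approx - 45.255 i$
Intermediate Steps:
$s = - \frac{1}{5} \approx -0.2$
$S{\left(Y \right)} = i \sqrt{2}$ ($S{\left(Y \right)} = \sqrt{-2} = i \sqrt{2}$)
$S{\left(s \right)} \left(\left(-4\right) 8\right) = i \sqrt{2} \left(\left(-4\right) 8\right) = i \sqrt{2} \left(-32\right) = - 32 i \sqrt{2}$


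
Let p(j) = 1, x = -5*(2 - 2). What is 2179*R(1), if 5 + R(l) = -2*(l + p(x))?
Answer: -19611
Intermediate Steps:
x = 0 (x = -5*0 = 0)
R(l) = -7 - 2*l (R(l) = -5 - 2*(l + 1) = -5 - 2*(1 + l) = -5 + (-2 - 2*l) = -7 - 2*l)
2179*R(1) = 2179*(-7 - 2*1) = 2179*(-7 - 2) = 2179*(-9) = -19611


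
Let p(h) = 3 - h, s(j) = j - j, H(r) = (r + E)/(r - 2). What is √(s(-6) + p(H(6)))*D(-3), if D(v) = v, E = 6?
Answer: 0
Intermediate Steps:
H(r) = (6 + r)/(-2 + r) (H(r) = (r + 6)/(r - 2) = (6 + r)/(-2 + r))
s(j) = 0
√(s(-6) + p(H(6)))*D(-3) = √(0 + (3 - (6 + 6)/(-2 + 6)))*(-3) = √(0 + (3 - 12/4))*(-3) = √(0 + (3 - 1*3))*(-3) = √(0 + (3 - 3))*(-3) = √(0 + 0)*(-3) = √0*(-3) = 0*(-3) = 0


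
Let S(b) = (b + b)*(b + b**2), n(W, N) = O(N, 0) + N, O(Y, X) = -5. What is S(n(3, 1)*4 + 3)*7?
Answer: -28392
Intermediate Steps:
n(W, N) = -5 + N
S(b) = 2*b*(b + b**2) (S(b) = (2*b)*(b + b**2) = 2*b*(b + b**2))
S(n(3, 1)*4 + 3)*7 = (2*((-5 + 1)*4 + 3)**2*(1 + ((-5 + 1)*4 + 3)))*7 = (2*(-4*4 + 3)**2*(1 + (-4*4 + 3)))*7 = (2*(-16 + 3)**2*(1 + (-16 + 3)))*7 = (2*(-13)**2*(1 - 13))*7 = (2*169*(-12))*7 = -4056*7 = -28392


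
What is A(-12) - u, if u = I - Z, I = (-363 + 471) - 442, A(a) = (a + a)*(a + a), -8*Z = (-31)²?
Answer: 6319/8 ≈ 789.88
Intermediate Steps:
Z = -961/8 (Z = -⅛*(-31)² = -⅛*961 = -961/8 ≈ -120.13)
A(a) = 4*a² (A(a) = (2*a)*(2*a) = 4*a²)
I = -334 (I = 108 - 442 = -334)
u = -1711/8 (u = -334 - 1*(-961/8) = -334 + 961/8 = -1711/8 ≈ -213.88)
A(-12) - u = 4*(-12)² - 1*(-1711/8) = 4*144 + 1711/8 = 576 + 1711/8 = 6319/8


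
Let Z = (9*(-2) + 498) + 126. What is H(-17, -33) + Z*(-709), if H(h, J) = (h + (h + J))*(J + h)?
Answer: -426304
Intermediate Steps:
H(h, J) = (J + h)*(J + 2*h) (H(h, J) = (h + (J + h))*(J + h) = (J + 2*h)*(J + h) = (J + h)*(J + 2*h))
Z = 606 (Z = (-18 + 498) + 126 = 480 + 126 = 606)
H(-17, -33) + Z*(-709) = ((-33)**2 + 2*(-17)**2 + 3*(-33)*(-17)) + 606*(-709) = (1089 + 2*289 + 1683) - 429654 = (1089 + 578 + 1683) - 429654 = 3350 - 429654 = -426304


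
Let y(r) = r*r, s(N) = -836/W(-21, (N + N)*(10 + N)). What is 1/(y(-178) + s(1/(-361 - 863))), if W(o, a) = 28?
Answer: 7/221579 ≈ 3.1591e-5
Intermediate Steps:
s(N) = -209/7 (s(N) = -836/28 = -836*1/28 = -209/7)
y(r) = r**2
1/(y(-178) + s(1/(-361 - 863))) = 1/((-178)**2 - 209/7) = 1/(31684 - 209/7) = 1/(221579/7) = 7/221579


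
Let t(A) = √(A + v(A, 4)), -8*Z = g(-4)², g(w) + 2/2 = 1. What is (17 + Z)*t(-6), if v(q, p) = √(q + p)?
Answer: 17*√(-6 + I*√2) ≈ 4.8742 + 41.926*I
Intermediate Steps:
g(w) = 0 (g(w) = -1 + 1 = 0)
v(q, p) = √(p + q)
Z = 0 (Z = -⅛*0² = -⅛*0 = 0)
t(A) = √(A + √(4 + A))
(17 + Z)*t(-6) = (17 + 0)*√(-6 + √(4 - 6)) = 17*√(-6 + √(-2)) = 17*√(-6 + I*√2)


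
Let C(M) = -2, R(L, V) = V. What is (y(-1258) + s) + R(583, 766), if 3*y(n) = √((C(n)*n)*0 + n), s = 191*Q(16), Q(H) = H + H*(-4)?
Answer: -8402 + I*√1258/3 ≈ -8402.0 + 11.823*I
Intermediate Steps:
Q(H) = -3*H (Q(H) = H - 4*H = -3*H)
s = -9168 (s = 191*(-3*16) = 191*(-48) = -9168)
y(n) = √n/3 (y(n) = √(-2*n*0 + n)/3 = √(0 + n)/3 = √n/3)
(y(-1258) + s) + R(583, 766) = (√(-1258)/3 - 9168) + 766 = ((I*√1258)/3 - 9168) + 766 = (I*√1258/3 - 9168) + 766 = (-9168 + I*√1258/3) + 766 = -8402 + I*√1258/3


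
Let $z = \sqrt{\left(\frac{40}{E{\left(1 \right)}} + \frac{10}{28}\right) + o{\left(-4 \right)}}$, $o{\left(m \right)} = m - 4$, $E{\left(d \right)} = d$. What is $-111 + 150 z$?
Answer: $-111 + \frac{75 \sqrt{6342}}{7} \approx 742.25$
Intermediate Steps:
$o{\left(m \right)} = -4 + m$
$z = \frac{\sqrt{6342}}{14}$ ($z = \sqrt{\left(\frac{40}{1} + \frac{10}{28}\right) - 8} = \sqrt{\left(40 \cdot 1 + 10 \cdot \frac{1}{28}\right) - 8} = \sqrt{\left(40 + \frac{5}{14}\right) - 8} = \sqrt{\frac{565}{14} - 8} = \sqrt{\frac{453}{14}} = \frac{\sqrt{6342}}{14} \approx 5.6883$)
$-111 + 150 z = -111 + 150 \frac{\sqrt{6342}}{14} = -111 + \frac{75 \sqrt{6342}}{7}$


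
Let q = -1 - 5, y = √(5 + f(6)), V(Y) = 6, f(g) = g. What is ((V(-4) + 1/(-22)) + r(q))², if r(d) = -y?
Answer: 22485/484 - 131*√11/11 ≈ 6.9586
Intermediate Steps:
y = √11 (y = √(5 + 6) = √11 ≈ 3.3166)
q = -6
r(d) = -√11
((V(-4) + 1/(-22)) + r(q))² = ((6 + 1/(-22)) - √11)² = ((6 - 1/22) - √11)² = (131/22 - √11)²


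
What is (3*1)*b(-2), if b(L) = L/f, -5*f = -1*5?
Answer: -6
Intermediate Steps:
f = 1 (f = -(-1)*5/5 = -1/5*(-5) = 1)
b(L) = L (b(L) = L/1 = L*1 = L)
(3*1)*b(-2) = (3*1)*(-2) = 3*(-2) = -6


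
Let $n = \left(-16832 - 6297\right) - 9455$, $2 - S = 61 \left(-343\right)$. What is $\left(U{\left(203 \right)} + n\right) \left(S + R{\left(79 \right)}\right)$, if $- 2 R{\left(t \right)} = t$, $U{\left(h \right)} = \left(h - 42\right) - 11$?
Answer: $-677400307$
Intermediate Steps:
$U{\left(h \right)} = -53 + h$ ($U{\left(h \right)} = \left(-42 + h\right) - 11 = -53 + h$)
$R{\left(t \right)} = - \frac{t}{2}$
$S = 20925$ ($S = 2 - 61 \left(-343\right) = 2 - -20923 = 2 + 20923 = 20925$)
$n = -32584$ ($n = -23129 - 9455 = -32584$)
$\left(U{\left(203 \right)} + n\right) \left(S + R{\left(79 \right)}\right) = \left(\left(-53 + 203\right) - 32584\right) \left(20925 - \frac{79}{2}\right) = \left(150 - 32584\right) \left(20925 - \frac{79}{2}\right) = \left(-32434\right) \frac{41771}{2} = -677400307$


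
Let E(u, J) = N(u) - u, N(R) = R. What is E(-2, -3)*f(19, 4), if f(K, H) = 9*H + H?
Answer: 0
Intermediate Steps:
f(K, H) = 10*H
E(u, J) = 0 (E(u, J) = u - u = 0)
E(-2, -3)*f(19, 4) = 0*(10*4) = 0*40 = 0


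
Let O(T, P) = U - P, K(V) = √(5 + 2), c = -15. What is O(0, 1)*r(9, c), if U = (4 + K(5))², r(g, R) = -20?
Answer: -440 - 160*√7 ≈ -863.32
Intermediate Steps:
K(V) = √7
U = (4 + √7)² ≈ 44.166
O(T, P) = (4 + √7)² - P
O(0, 1)*r(9, c) = ((4 + √7)² - 1*1)*(-20) = ((4 + √7)² - 1)*(-20) = (-1 + (4 + √7)²)*(-20) = 20 - 20*(4 + √7)²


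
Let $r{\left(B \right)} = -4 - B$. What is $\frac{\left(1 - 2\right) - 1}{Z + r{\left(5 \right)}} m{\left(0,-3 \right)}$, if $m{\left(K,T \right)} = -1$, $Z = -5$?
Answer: $- \frac{1}{7} \approx -0.14286$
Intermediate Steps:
$\frac{\left(1 - 2\right) - 1}{Z + r{\left(5 \right)}} m{\left(0,-3 \right)} = \frac{\left(1 - 2\right) - 1}{-5 - 9} \left(-1\right) = \frac{-1 - 1}{-5 - 9} \left(-1\right) = - \frac{2}{-5 - 9} \left(-1\right) = - \frac{2}{-14} \left(-1\right) = \left(-2\right) \left(- \frac{1}{14}\right) \left(-1\right) = \frac{1}{7} \left(-1\right) = - \frac{1}{7}$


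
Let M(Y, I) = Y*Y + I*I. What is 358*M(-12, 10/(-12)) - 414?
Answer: 924959/18 ≈ 51387.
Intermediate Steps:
M(Y, I) = I**2 + Y**2 (M(Y, I) = Y**2 + I**2 = I**2 + Y**2)
358*M(-12, 10/(-12)) - 414 = 358*((10/(-12))**2 + (-12)**2) - 414 = 358*((10*(-1/12))**2 + 144) - 414 = 358*((-5/6)**2 + 144) - 414 = 358*(25/36 + 144) - 414 = 358*(5209/36) - 414 = 932411/18 - 414 = 924959/18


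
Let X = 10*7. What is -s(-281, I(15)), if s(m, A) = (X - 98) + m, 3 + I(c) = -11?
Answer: 309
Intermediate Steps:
X = 70
I(c) = -14 (I(c) = -3 - 11 = -14)
s(m, A) = -28 + m (s(m, A) = (70 - 98) + m = -28 + m)
-s(-281, I(15)) = -(-28 - 281) = -1*(-309) = 309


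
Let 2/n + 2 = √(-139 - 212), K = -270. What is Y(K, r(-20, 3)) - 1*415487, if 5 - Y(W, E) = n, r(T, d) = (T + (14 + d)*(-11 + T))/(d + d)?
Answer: -147496106/355 + 6*I*√39/355 ≈ -4.1548e+5 + 0.10555*I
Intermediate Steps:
n = 2/(-2 + 3*I*√39) (n = 2/(-2 + √(-139 - 212)) = 2/(-2 + √(-351)) = 2/(-2 + 3*I*√39) ≈ -0.011268 - 0.10555*I)
r(T, d) = (T + (-11 + T)*(14 + d))/(2*d) (r(T, d) = (T + (-11 + T)*(14 + d))/((2*d)) = (T + (-11 + T)*(14 + d))*(1/(2*d)) = (T + (-11 + T)*(14 + d))/(2*d))
Y(W, E) = 1779/355 + 6*I*√39/355 (Y(W, E) = 5 - (-4/355 - 6*I*√39/355) = 5 + (4/355 + 6*I*√39/355) = 1779/355 + 6*I*√39/355)
Y(K, r(-20, 3)) - 1*415487 = (1779/355 + 6*I*√39/355) - 1*415487 = (1779/355 + 6*I*√39/355) - 415487 = -147496106/355 + 6*I*√39/355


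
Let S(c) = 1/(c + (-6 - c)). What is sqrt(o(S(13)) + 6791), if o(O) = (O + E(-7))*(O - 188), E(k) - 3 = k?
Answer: sqrt(272701)/6 ≈ 87.035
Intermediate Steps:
S(c) = -1/6 (S(c) = 1/(-6) = -1/6)
E(k) = 3 + k
o(O) = (-188 + O)*(-4 + O) (o(O) = (O + (3 - 7))*(O - 188) = (O - 4)*(-188 + O) = (-4 + O)*(-188 + O) = (-188 + O)*(-4 + O))
sqrt(o(S(13)) + 6791) = sqrt((752 + (-1/6)**2 - 192*(-1/6)) + 6791) = sqrt((752 + 1/36 + 32) + 6791) = sqrt(28225/36 + 6791) = sqrt(272701/36) = sqrt(272701)/6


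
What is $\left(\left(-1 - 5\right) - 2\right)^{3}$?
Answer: $-512$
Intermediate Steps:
$\left(\left(-1 - 5\right) - 2\right)^{3} = \left(-6 - 2\right)^{3} = \left(-8\right)^{3} = -512$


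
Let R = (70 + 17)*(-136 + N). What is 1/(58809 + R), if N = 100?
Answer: 1/55677 ≈ 1.7961e-5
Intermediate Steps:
R = -3132 (R = (70 + 17)*(-136 + 100) = 87*(-36) = -3132)
1/(58809 + R) = 1/(58809 - 3132) = 1/55677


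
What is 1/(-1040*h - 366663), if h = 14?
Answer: -1/381223 ≈ -2.6231e-6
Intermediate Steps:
1/(-1040*h - 366663) = 1/(-1040*14 - 366663) = 1/(-14560 - 366663) = 1/(-381223) = -1/381223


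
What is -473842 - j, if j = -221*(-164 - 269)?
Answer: -569535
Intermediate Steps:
j = 95693 (j = -221*(-433) = 95693)
-473842 - j = -473842 - 1*95693 = -473842 - 95693 = -569535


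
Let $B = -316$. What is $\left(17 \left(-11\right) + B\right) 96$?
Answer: $-48288$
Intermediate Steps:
$\left(17 \left(-11\right) + B\right) 96 = \left(17 \left(-11\right) - 316\right) 96 = \left(-187 - 316\right) 96 = \left(-503\right) 96 = -48288$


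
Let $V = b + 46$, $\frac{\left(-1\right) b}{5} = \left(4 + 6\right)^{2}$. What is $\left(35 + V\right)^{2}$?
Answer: $175561$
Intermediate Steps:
$b = -500$ ($b = - 5 \left(4 + 6\right)^{2} = - 5 \cdot 10^{2} = \left(-5\right) 100 = -500$)
$V = -454$ ($V = -500 + 46 = -454$)
$\left(35 + V\right)^{2} = \left(35 - 454\right)^{2} = \left(-419\right)^{2} = 175561$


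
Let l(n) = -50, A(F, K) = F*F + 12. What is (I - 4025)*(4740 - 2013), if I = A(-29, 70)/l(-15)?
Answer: -551134881/50 ≈ -1.1023e+7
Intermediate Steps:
A(F, K) = 12 + F**2 (A(F, K) = F**2 + 12 = 12 + F**2)
I = -853/50 (I = (12 + (-29)**2)/(-50) = (12 + 841)*(-1/50) = 853*(-1/50) = -853/50 ≈ -17.060)
(I - 4025)*(4740 - 2013) = (-853/50 - 4025)*(4740 - 2013) = -202103/50*2727 = -551134881/50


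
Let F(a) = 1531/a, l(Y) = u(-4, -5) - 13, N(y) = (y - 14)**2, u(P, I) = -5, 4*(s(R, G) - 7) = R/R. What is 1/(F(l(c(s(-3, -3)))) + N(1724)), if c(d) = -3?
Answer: 18/52632269 ≈ 3.4200e-7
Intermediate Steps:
s(R, G) = 29/4 (s(R, G) = 7 + (R/R)/4 = 7 + (1/4)*1 = 7 + 1/4 = 29/4)
N(y) = (-14 + y)**2
l(Y) = -18 (l(Y) = -5 - 13 = -18)
1/(F(l(c(s(-3, -3)))) + N(1724)) = 1/(1531/(-18) + (-14 + 1724)**2) = 1/(1531*(-1/18) + 1710**2) = 1/(-1531/18 + 2924100) = 1/(52632269/18) = 18/52632269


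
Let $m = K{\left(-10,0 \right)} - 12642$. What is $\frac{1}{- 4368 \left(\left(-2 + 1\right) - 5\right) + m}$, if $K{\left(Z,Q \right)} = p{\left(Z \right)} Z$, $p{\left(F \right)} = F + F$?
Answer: $\frac{1}{13766} \approx 7.2643 \cdot 10^{-5}$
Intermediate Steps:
$p{\left(F \right)} = 2 F$
$K{\left(Z,Q \right)} = 2 Z^{2}$ ($K{\left(Z,Q \right)} = 2 Z Z = 2 Z^{2}$)
$m = -12442$ ($m = 2 \left(-10\right)^{2} - 12642 = 2 \cdot 100 - 12642 = 200 - 12642 = -12442$)
$\frac{1}{- 4368 \left(\left(-2 + 1\right) - 5\right) + m} = \frac{1}{- 4368 \left(\left(-2 + 1\right) - 5\right) - 12442} = \frac{1}{- 4368 \left(-1 - 5\right) - 12442} = \frac{1}{\left(-4368\right) \left(-6\right) - 12442} = \frac{1}{26208 - 12442} = \frac{1}{13766}$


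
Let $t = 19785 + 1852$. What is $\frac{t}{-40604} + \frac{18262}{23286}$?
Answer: $\frac{118835533}{472752372} \approx 0.25137$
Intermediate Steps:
$t = 21637$
$\frac{t}{-40604} + \frac{18262}{23286} = \frac{21637}{-40604} + \frac{18262}{23286} = 21637 \left(- \frac{1}{40604}\right) + 18262 \cdot \frac{1}{23286} = - \frac{21637}{40604} + \frac{9131}{11643} = \frac{118835533}{472752372}$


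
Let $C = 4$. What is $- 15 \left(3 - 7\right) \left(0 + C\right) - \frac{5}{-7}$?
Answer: $\frac{1685}{7} \approx 240.71$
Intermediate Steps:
$- 15 \left(3 - 7\right) \left(0 + C\right) - \frac{5}{-7} = - 15 \left(3 - 7\right) \left(0 + 4\right) - \frac{5}{-7} = - 15 \left(\left(-4\right) 4\right) - - \frac{5}{7} = \left(-15\right) \left(-16\right) + \frac{5}{7} = 240 + \frac{5}{7} = \frac{1685}{7}$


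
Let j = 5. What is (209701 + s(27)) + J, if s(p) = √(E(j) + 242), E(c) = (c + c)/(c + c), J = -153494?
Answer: 56207 + 9*√3 ≈ 56223.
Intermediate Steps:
E(c) = 1 (E(c) = (2*c)/((2*c)) = (2*c)*(1/(2*c)) = 1)
s(p) = 9*√3 (s(p) = √(1 + 242) = √243 = 9*√3)
(209701 + s(27)) + J = (209701 + 9*√3) - 153494 = 56207 + 9*√3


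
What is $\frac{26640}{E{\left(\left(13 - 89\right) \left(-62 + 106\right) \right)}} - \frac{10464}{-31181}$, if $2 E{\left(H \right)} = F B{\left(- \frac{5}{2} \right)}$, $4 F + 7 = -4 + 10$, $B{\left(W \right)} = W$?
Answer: $\frac{2658128352}{31181} \approx 85248.0$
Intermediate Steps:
$F = - \frac{1}{4}$ ($F = - \frac{7}{4} + \frac{-4 + 10}{4} = - \frac{7}{4} + \frac{1}{4} \cdot 6 = - \frac{7}{4} + \frac{3}{2} = - \frac{1}{4} \approx -0.25$)
$E{\left(H \right)} = \frac{5}{16}$ ($E{\left(H \right)} = \frac{\left(- \frac{1}{4}\right) \left(- \frac{5}{2}\right)}{2} = \frac{1}{2} \cdot \frac{5}{8} = \frac{5}{16}$)
$\frac{26640}{E{\left(\left(13 - 89\right) \left(-62 + 106\right) \right)}} - \frac{10464}{-31181} = \frac{26640}{\frac{5}{16}} - \frac{10464}{-31181} = 26640 \cdot \frac{16}{5} - - \frac{10464}{31181} = 85248 + \frac{10464}{31181} = \frac{2658128352}{31181}$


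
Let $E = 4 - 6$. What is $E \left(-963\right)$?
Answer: $1926$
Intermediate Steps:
$E = -2$ ($E = 4 - 6 = -2$)
$E \left(-963\right) = \left(-2\right) \left(-963\right) = 1926$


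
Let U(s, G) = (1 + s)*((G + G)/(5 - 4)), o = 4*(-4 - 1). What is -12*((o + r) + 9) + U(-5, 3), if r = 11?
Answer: -24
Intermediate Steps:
o = -20 (o = 4*(-5) = -20)
U(s, G) = 2*G*(1 + s) (U(s, G) = (1 + s)*((2*G)/1) = (1 + s)*((2*G)*1) = (1 + s)*(2*G) = 2*G*(1 + s))
-12*((o + r) + 9) + U(-5, 3) = -12*((-20 + 11) + 9) + 2*3*(1 - 5) = -12*(-9 + 9) + 2*3*(-4) = -12*0 - 24 = 0 - 24 = -24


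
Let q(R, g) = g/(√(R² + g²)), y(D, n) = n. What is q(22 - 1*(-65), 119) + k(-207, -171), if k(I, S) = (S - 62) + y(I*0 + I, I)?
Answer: -440 + 119*√21730/21730 ≈ -439.19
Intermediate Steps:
q(R, g) = g/√(R² + g²)
k(I, S) = -62 + I + S (k(I, S) = (S - 62) + I = (-62 + S) + I = -62 + I + S)
q(22 - 1*(-65), 119) + k(-207, -171) = 119/√((22 - 1*(-65))² + 119²) + (-62 - 207 - 171) = 119/√((22 + 65)² + 14161) - 440 = 119/√(87² + 14161) - 440 = 119/√(7569 + 14161) - 440 = 119/√21730 - 440 = 119*(√21730/21730) - 440 = 119*√21730/21730 - 440 = -440 + 119*√21730/21730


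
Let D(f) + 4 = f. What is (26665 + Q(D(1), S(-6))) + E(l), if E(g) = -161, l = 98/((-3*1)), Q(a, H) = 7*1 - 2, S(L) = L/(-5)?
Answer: 26509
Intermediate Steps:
D(f) = -4 + f
S(L) = -L/5 (S(L) = L*(-1/5) = -L/5)
Q(a, H) = 5 (Q(a, H) = 7 - 2 = 5)
l = -98/3 (l = 98/(-3) = 98*(-1/3) = -98/3 ≈ -32.667)
(26665 + Q(D(1), S(-6))) + E(l) = (26665 + 5) - 161 = 26670 - 161 = 26509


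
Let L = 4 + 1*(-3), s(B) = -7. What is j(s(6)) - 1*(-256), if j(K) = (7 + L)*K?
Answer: 200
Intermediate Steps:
L = 1 (L = 4 - 3 = 1)
j(K) = 8*K (j(K) = (7 + 1)*K = 8*K)
j(s(6)) - 1*(-256) = 8*(-7) - 1*(-256) = -56 + 256 = 200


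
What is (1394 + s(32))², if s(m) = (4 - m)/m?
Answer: 124211025/64 ≈ 1.9408e+6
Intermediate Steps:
s(m) = (4 - m)/m
(1394 + s(32))² = (1394 + (4 - 1*32)/32)² = (1394 + (4 - 32)/32)² = (1394 + (1/32)*(-28))² = (1394 - 7/8)² = (11145/8)² = 124211025/64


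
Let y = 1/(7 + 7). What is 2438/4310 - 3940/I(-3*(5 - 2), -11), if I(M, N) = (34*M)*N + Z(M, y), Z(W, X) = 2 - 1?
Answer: -4386327/7255885 ≈ -0.60452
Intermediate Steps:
y = 1/14 ≈ 0.071429
Z(W, X) = 1
I(M, N) = 1 + 34*M*N (I(M, N) = (34*M)*N + 1 = 34*M*N + 1 = 1 + 34*M*N)
2438/4310 - 3940/I(-3*(5 - 2), -11) = 2438/4310 - 3940/(1 + 34*(-3*(5 - 2))*(-11)) = 2438*(1/4310) - 3940/(1 + 34*(-3*3)*(-11)) = 1219/2155 - 3940/(1 + 34*(-9)*(-11)) = 1219/2155 - 3940/(1 + 3366) = 1219/2155 - 3940/3367 = -4386327/7255885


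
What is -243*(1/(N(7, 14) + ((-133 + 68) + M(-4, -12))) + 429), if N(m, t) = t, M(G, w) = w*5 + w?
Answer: -4274046/41 ≈ -1.0425e+5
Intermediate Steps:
M(G, w) = 6*w (M(G, w) = 5*w + w = 6*w)
-243*(1/(N(7, 14) + ((-133 + 68) + M(-4, -12))) + 429) = -243*(1/(14 + ((-133 + 68) + 6*(-12))) + 429) = -243*(1/(14 + (-65 - 72)) + 429) = -243*(1/(14 - 137) + 429) = -243*(1/(-123) + 429) = -243*(-1/123 + 429) = -243*52766/123 = -4274046/41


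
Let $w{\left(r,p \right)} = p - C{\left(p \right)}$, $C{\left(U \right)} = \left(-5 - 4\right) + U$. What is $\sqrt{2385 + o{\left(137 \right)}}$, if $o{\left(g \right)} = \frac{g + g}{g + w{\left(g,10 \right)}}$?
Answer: $\frac{\sqrt{12719666}}{73} \approx 48.856$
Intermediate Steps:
$C{\left(U \right)} = -9 + U$
$w{\left(r,p \right)} = 9$ ($w{\left(r,p \right)} = p - \left(-9 + p\right) = 9$)
$o{\left(g \right)} = \frac{2 g}{9 + g}$ ($o{\left(g \right)} = \frac{g + g}{g + 9} = \frac{2 g}{9 + g}$)
$\sqrt{2385 + o{\left(137 \right)}} = \sqrt{2385 + 2 \cdot 137 \frac{1}{9 + 137}} = \sqrt{2385 + 2 \cdot 137 \cdot \frac{1}{146}} = \sqrt{2385 + \frac{137}{73}} = \sqrt{\frac{174242}{73}} = \frac{\sqrt{12719666}}{73}$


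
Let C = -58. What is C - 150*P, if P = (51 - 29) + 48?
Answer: -10558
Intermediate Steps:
P = 70 (P = 22 + 48 = 70)
C - 150*P = -58 - 150*70 = -58 - 10500 = -10558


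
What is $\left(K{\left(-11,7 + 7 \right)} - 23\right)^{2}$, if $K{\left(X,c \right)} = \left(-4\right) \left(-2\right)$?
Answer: $225$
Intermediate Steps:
$K{\left(X,c \right)} = 8$
$\left(K{\left(-11,7 + 7 \right)} - 23\right)^{2} = \left(8 - 23\right)^{2} = \left(-15\right)^{2} = 225$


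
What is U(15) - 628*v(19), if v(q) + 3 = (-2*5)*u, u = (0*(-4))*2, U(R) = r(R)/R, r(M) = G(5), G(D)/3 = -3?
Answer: 9417/5 ≈ 1883.4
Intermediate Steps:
G(D) = -9 (G(D) = 3*(-3) = -9)
r(M) = -9
U(R) = -9/R
u = 0 (u = 0*2 = 0)
v(q) = -3 (v(q) = -3 - 2*5*0 = -3 - 10*0 = -3 + 0 = -3)
U(15) - 628*v(19) = -9/15 - 628*(-3) = -9*1/15 + 1884 = -3/5 + 1884 = 9417/5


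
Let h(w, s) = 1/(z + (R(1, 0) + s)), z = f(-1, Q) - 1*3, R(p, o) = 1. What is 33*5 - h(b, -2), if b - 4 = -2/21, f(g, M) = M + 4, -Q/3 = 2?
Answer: 991/6 ≈ 165.17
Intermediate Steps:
Q = -6 (Q = -3*2 = -6)
f(g, M) = 4 + M
b = 82/21 (b = 4 - 2/21 = 82/21 ≈ 3.9048)
z = -5 (z = (4 - 6) - 1*3 = -2 - 3 = -5)
h(w, s) = 1/(-4 + s) (h(w, s) = 1/(-5 + (1 + s)) = 1/(-4 + s))
33*5 - h(b, -2) = 33*5 - 1/(-4 - 2) = 165 - 1/(-6) = 165 - 1*(-⅙) = 165 + ⅙ = 991/6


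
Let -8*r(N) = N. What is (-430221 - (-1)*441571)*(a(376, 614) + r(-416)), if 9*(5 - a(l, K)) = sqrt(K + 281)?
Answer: 646950 - 11350*sqrt(895)/9 ≈ 6.0922e+5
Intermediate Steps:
a(l, K) = 5 - sqrt(281 + K)/9 (a(l, K) = 5 - sqrt(K + 281)/9 = 5 - sqrt(281 + K)/9)
r(N) = -N/8
(-430221 - (-1)*441571)*(a(376, 614) + r(-416)) = (-430221 - (-1)*441571)*((5 - sqrt(281 + 614)/9) - 1/8*(-416)) = (-430221 - 1*(-441571))*((5 - sqrt(895)/9) + 52) = (-430221 + 441571)*(57 - sqrt(895)/9) = 11350*(57 - sqrt(895)/9) = 646950 - 11350*sqrt(895)/9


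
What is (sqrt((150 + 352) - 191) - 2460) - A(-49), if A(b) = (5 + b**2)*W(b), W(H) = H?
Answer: 115434 + sqrt(311) ≈ 1.1545e+5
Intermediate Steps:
A(b) = b*(5 + b**2) (A(b) = (5 + b**2)*b = b*(5 + b**2))
(sqrt((150 + 352) - 191) - 2460) - A(-49) = (sqrt((150 + 352) - 191) - 2460) - (-49)*(5 + (-49)**2) = (sqrt(502 - 191) - 2460) - (-49)*(5 + 2401) = (sqrt(311) - 2460) - (-49)*2406 = (-2460 + sqrt(311)) - 1*(-117894) = (-2460 + sqrt(311)) + 117894 = 115434 + sqrt(311)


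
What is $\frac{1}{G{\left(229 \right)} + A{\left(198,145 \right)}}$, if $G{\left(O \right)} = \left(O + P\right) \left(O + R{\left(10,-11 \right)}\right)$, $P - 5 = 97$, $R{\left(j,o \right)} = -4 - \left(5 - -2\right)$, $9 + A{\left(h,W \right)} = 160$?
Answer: $\frac{1}{72309} \approx 1.383 \cdot 10^{-5}$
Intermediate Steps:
$A{\left(h,W \right)} = 151$ ($A{\left(h,W \right)} = -9 + 160 = 151$)
$R{\left(j,o \right)} = -11$ ($R{\left(j,o \right)} = -4 - \left(5 + 2\right) = -4 - 7 = -11$)
$P = 102$ ($P = 5 + 97 = 102$)
$G{\left(O \right)} = \left(-11 + O\right) \left(102 + O\right)$ ($G{\left(O \right)} = \left(O + 102\right) \left(O - 11\right) = \left(102 + O\right) \left(-11 + O\right) = \left(-11 + O\right) \left(102 + O\right)$)
$\frac{1}{G{\left(229 \right)} + A{\left(198,145 \right)}} = \frac{1}{\left(-1122 + 229^{2} + 91 \cdot 229\right) + 151} = \frac{1}{\left(-1122 + 52441 + 20839\right) + 151} = \frac{1}{72158 + 151} = \frac{1}{72309}$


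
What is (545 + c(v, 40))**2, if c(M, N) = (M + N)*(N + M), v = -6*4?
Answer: 641601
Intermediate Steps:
v = -24
c(M, N) = (M + N)**2 (c(M, N) = (M + N)*(M + N) = (M + N)**2)
(545 + c(v, 40))**2 = (545 + (-24 + 40)**2)**2 = (545 + 16**2)**2 = (545 + 256)**2 = 801**2 = 641601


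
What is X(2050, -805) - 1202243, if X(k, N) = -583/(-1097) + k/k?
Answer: -1318858891/1097 ≈ -1.2022e+6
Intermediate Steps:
X(k, N) = 1680/1097 (X(k, N) = -583*(-1/1097) + 1 = 583/1097 + 1 = 1680/1097)
X(2050, -805) - 1202243 = 1680/1097 - 1202243 = -1318858891/1097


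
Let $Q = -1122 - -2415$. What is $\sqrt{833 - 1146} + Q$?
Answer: $1293 + i \sqrt{313} \approx 1293.0 + 17.692 i$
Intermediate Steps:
$Q = 1293$ ($Q = -1122 + 2415 = 1293$)
$\sqrt{833 - 1146} + Q = \sqrt{833 - 1146} + 1293 = \sqrt{-313} + 1293 = i \sqrt{313} + 1293 = 1293 + i \sqrt{313}$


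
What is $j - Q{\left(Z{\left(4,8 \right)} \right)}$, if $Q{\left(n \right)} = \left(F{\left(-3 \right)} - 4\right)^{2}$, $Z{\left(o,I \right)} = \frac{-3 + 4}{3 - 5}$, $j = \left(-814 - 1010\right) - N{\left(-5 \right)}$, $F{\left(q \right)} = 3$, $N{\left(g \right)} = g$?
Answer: $-1820$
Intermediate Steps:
$j = -1819$ ($j = \left(-814 - 1010\right) - -5 = \left(-814 - 1010\right) + 5 = -1824 + 5 = -1819$)
$Z{\left(o,I \right)} = - \frac{1}{2}$ ($Z{\left(o,I \right)} = 1 \frac{1}{-2} = 1 \left(- \frac{1}{2}\right) = - \frac{1}{2}$)
$Q{\left(n \right)} = 1$ ($Q{\left(n \right)} = \left(3 - 4\right)^{2} = \left(-1\right)^{2} = 1$)
$j - Q{\left(Z{\left(4,8 \right)} \right)} = -1819 - 1 = -1820$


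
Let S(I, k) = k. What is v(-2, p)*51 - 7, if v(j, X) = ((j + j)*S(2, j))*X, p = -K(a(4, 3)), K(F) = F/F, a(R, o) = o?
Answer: -415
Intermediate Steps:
K(F) = 1
p = -1 (p = -1*1 = -1)
v(j, X) = 2*X*j² (v(j, X) = ((j + j)*j)*X = ((2*j)*j)*X = (2*j²)*X = 2*X*j²)
v(-2, p)*51 - 7 = (2*(-1)*(-2)²)*51 - 7 = (2*(-1)*4)*51 - 7 = -8*51 - 7 = -408 - 7 = -415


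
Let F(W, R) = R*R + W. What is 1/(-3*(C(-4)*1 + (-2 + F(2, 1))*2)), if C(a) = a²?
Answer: -1/54 ≈ -0.018519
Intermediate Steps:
F(W, R) = W + R² (F(W, R) = R² + W = W + R²)
1/(-3*(C(-4)*1 + (-2 + F(2, 1))*2)) = 1/(-3*((-4)²*1 + (-2 + (2 + 1²))*2)) = 1/(-3*(16*1 + (-2 + (2 + 1))*2)) = 1/(-3*(16 + (-2 + 3)*2)) = 1/(-3*(16 + 1*2)) = 1/(-3*(16 + 2)) = 1/(-3*18) = 1/(-54) = -1/54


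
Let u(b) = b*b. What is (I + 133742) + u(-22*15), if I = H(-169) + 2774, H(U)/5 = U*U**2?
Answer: -23888629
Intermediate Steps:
H(U) = 5*U**3 (H(U) = 5*(U*U**2) = 5*U**3)
u(b) = b**2
I = -24131271 (I = 5*(-169)**3 + 2774 = 5*(-4826809) + 2774 = -24134045 + 2774 = -24131271)
(I + 133742) + u(-22*15) = (-24131271 + 133742) + (-22*15)**2 = -23997529 + (-330)**2 = -23997529 + 108900 = -23888629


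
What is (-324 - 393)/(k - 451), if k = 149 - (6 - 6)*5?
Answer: 717/302 ≈ 2.3742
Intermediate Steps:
k = 149 (k = 149 - 0*5 = 149 - 1*0 = 149 + 0 = 149)
(-324 - 393)/(k - 451) = (-324 - 393)/(149 - 451) = -717/(-302) = -717*(-1/302) = 717/302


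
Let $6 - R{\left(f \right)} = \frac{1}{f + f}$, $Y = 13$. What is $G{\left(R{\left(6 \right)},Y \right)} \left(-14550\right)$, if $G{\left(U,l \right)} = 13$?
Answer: $-189150$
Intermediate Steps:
$R{\left(f \right)} = 6 - \frac{1}{2 f}$ ($R{\left(f \right)} = 6 - \frac{1}{f + f} = 6 - \frac{1}{2 f}$)
$G{\left(R{\left(6 \right)},Y \right)} \left(-14550\right) = 13 \left(-14550\right) = -189150$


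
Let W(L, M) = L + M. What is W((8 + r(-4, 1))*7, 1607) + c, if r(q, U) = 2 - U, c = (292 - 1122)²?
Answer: 690570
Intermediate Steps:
c = 688900 (c = (-830)² = 688900)
W((8 + r(-4, 1))*7, 1607) + c = ((8 + (2 - 1*1))*7 + 1607) + 688900 = ((8 + (2 - 1))*7 + 1607) + 688900 = ((8 + 1)*7 + 1607) + 688900 = (9*7 + 1607) + 688900 = (63 + 1607) + 688900 = 1670 + 688900 = 690570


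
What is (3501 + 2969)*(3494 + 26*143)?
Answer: 46661640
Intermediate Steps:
(3501 + 2969)*(3494 + 26*143) = 6470*(3494 + 3718) = 6470*7212 = 46661640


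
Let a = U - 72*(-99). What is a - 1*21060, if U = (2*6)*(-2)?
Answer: -13956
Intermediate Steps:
U = -24 (U = 12*(-2) = -24)
a = 7104 (a = -24 - 72*(-99) = -24 + 7128 = 7104)
a - 1*21060 = 7104 - 1*21060 = 7104 - 21060 = -13956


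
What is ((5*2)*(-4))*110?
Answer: -4400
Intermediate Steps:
((5*2)*(-4))*110 = (10*(-4))*110 = -40*110 = -4400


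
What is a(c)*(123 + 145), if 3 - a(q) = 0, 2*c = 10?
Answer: 804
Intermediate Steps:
c = 5 (c = (1/2)*10 = 5)
a(q) = 3 (a(q) = 3 - 1*0 = 3 + 0 = 3)
a(c)*(123 + 145) = 3*(123 + 145) = 3*268 = 804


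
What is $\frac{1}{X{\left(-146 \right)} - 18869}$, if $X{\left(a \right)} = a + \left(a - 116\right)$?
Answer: $- \frac{1}{19277} \approx -5.1875 \cdot 10^{-5}$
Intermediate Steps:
$X{\left(a \right)} = -116 + 2 a$ ($X{\left(a \right)} = a + \left(-116 + a\right) = -116 + 2 a$)
$\frac{1}{X{\left(-146 \right)} - 18869} = \frac{1}{\left(-116 + 2 \left(-146\right)\right) - 18869} = \frac{1}{\left(-116 - 292\right) - 18869} = \frac{1}{-408 - 18869} = \frac{1}{-19277} = - \frac{1}{19277}$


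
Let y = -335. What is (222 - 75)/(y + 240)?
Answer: -147/95 ≈ -1.5474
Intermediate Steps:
(222 - 75)/(y + 240) = (222 - 75)/(-335 + 240) = 147/(-95) = 147*(-1/95) = -147/95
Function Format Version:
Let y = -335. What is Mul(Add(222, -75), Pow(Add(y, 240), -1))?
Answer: Rational(-147, 95) ≈ -1.5474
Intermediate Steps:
Mul(Add(222, -75), Pow(Add(y, 240), -1)) = Mul(Add(222, -75), Pow(Add(-335, 240), -1)) = Mul(147, Pow(-95, -1)) = Mul(147, Rational(-1, 95)) = Rational(-147, 95)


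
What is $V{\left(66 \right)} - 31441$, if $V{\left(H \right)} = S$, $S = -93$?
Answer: $-31534$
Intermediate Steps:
$V{\left(H \right)} = -93$
$V{\left(66 \right)} - 31441 = -93 - 31441 = -31534$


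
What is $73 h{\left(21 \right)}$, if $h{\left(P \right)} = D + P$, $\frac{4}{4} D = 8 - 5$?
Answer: $1752$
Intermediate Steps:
$D = 3$ ($D = 8 - 5 = 3$)
$h{\left(P \right)} = 3 + P$
$73 h{\left(21 \right)} = 73 \left(3 + 21\right) = 73 \cdot 24 = 1752$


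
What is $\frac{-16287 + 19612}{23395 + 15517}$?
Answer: $\frac{175}{2048} \approx 0.085449$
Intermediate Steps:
$\frac{-16287 + 19612}{23395 + 15517} = \frac{3325}{38912} = 3325 \cdot \frac{1}{38912} = \frac{175}{2048}$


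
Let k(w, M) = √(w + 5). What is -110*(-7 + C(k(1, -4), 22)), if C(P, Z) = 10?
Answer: -330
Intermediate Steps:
k(w, M) = √(5 + w)
-110*(-7 + C(k(1, -4), 22)) = -110*(-7 + 10) = -110*3 = -330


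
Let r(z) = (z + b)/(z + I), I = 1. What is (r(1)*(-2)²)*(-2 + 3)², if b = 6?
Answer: 14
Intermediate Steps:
r(z) = (6 + z)/(1 + z) (r(z) = (z + 6)/(z + 1) = (6 + z)/(1 + z))
(r(1)*(-2)²)*(-2 + 3)² = (((6 + 1)/(1 + 1))*(-2)²)*(-2 + 3)² = ((7/2)*4)*1² = (((½)*7)*4)*1 = ((7/2)*4)*1 = 14*1 = 14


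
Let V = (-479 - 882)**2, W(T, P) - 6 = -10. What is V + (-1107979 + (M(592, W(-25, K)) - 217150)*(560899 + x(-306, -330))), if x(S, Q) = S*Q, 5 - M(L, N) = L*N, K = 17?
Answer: -142155641641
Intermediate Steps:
W(T, P) = -4 (W(T, P) = 6 - 10 = -4)
M(L, N) = 5 - L*N
x(S, Q) = Q*S
V = 1852321 (V = (-1361)**2 = 1852321)
V + (-1107979 + (M(592, W(-25, K)) - 217150)*(560899 + x(-306, -330))) = 1852321 + (-1107979 + ((5 - 1*592*(-4)) - 217150)*(560899 - 330*(-306))) = 1852321 + (-1107979 + ((5 + 2368) - 217150)*(560899 + 100980)) = 1852321 + (-1107979 + (2373 - 217150)*661879) = 1852321 + (-1107979 - 214777*661879) = 1852321 + (-1107979 - 142156385983) = 1852321 - 142157493962 = -142155641641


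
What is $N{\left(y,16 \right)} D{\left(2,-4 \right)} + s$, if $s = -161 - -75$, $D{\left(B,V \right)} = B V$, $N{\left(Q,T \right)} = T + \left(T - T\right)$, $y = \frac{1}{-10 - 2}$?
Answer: $-214$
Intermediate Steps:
$y = - \frac{1}{12}$ ($y = \frac{1}{-12} = - \frac{1}{12} \approx -0.083333$)
$N{\left(Q,T \right)} = T$ ($N{\left(Q,T \right)} = T + 0 = T$)
$s = -86$ ($s = -161 + 75 = -86$)
$N{\left(y,16 \right)} D{\left(2,-4 \right)} + s = 16 \cdot 2 \left(-4\right) - 86 = 16 \left(-8\right) - 86 = -128 - 86 = -214$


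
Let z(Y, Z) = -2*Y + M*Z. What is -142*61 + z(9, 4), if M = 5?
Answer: -8660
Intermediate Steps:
z(Y, Z) = -2*Y + 5*Z
-142*61 + z(9, 4) = -142*61 + (-2*9 + 5*4) = -8662 + (-18 + 20) = -8662 + 2 = -8660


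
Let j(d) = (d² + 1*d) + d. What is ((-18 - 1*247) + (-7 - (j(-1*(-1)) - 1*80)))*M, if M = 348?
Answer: -67860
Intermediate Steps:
j(d) = d² + 2*d (j(d) = (d² + d) + d = (d + d²) + d = d² + 2*d)
((-18 - 1*247) + (-7 - (j(-1*(-1)) - 1*80)))*M = ((-18 - 1*247) + (-7 - ((-1*(-1))*(2 - 1*(-1)) - 1*80)))*348 = ((-18 - 247) + (-7 - (1*(2 + 1) - 80)))*348 = (-265 + (-7 - (1*3 - 80)))*348 = (-265 + (-7 - (3 - 80)))*348 = (-265 + (-7 - 1*(-77)))*348 = (-265 + (-7 + 77))*348 = (-265 + 70)*348 = -195*348 = -67860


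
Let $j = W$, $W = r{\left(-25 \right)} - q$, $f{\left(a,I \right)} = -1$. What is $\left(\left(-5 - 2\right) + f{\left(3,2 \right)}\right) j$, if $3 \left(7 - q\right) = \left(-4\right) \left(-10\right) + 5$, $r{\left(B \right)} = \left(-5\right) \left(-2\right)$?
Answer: $-144$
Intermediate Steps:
$r{\left(B \right)} = 10$
$q = -8$ ($q = 7 - \frac{\left(-4\right) \left(-10\right) + 5}{3} = 7 - \frac{40 + 5}{3} = 7 - 15 = -8$)
$W = 18$ ($W = 10 - -8 = 10 + 8 = 18$)
$j = 18$
$\left(\left(-5 - 2\right) + f{\left(3,2 \right)}\right) j = \left(\left(-5 - 2\right) - 1\right) 18 = \left(-7 - 1\right) 18 = \left(-8\right) 18 = -144$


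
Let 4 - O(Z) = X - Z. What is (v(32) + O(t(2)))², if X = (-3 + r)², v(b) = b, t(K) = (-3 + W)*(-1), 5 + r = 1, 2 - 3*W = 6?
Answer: 676/9 ≈ 75.111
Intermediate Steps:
W = -4/3 (W = ⅔ - ⅓*6 = ⅔ - 2 = -4/3 ≈ -1.3333)
r = -4 (r = -5 + 1 = -4)
t(K) = 13/3 (t(K) = (-3 - 4/3)*(-1) = -13/3*(-1) = 13/3)
X = 49 (X = (-3 - 4)² = (-7)² = 49)
O(Z) = -45 + Z (O(Z) = 4 - (49 - Z) = 4 + (-49 + Z) = -45 + Z)
(v(32) + O(t(2)))² = (32 + (-45 + 13/3))² = (32 - 122/3)² = (-26/3)² = 676/9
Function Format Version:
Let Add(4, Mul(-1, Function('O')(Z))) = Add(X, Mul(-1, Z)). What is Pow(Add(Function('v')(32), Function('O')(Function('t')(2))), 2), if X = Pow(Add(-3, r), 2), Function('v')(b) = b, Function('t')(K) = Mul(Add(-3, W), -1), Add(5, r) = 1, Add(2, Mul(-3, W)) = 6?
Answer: Rational(676, 9) ≈ 75.111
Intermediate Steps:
W = Rational(-4, 3) (W = Add(Rational(2, 3), Mul(Rational(-1, 3), 6)) = Add(Rational(2, 3), -2) = Rational(-4, 3) ≈ -1.3333)
r = -4 (r = Add(-5, 1) = -4)
Function('t')(K) = Rational(13, 3) (Function('t')(K) = Mul(Add(-3, Rational(-4, 3)), -1) = Mul(Rational(-13, 3), -1) = Rational(13, 3))
X = 49 (X = Pow(Add(-3, -4), 2) = Pow(-7, 2) = 49)
Function('O')(Z) = Add(-45, Z) (Function('O')(Z) = Add(4, Mul(-1, Add(49, Mul(-1, Z)))) = Add(4, Add(-49, Z)) = Add(-45, Z))
Pow(Add(Function('v')(32), Function('O')(Function('t')(2))), 2) = Pow(Add(32, Add(-45, Rational(13, 3))), 2) = Pow(Add(32, Rational(-122, 3)), 2) = Pow(Rational(-26, 3), 2) = Rational(676, 9)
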